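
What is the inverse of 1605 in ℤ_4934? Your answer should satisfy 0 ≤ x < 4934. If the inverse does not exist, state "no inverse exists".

Apply the Euclidean algorithm to 4934 and 1605:
4934 = 3·1605 + 119
1605 = 13·119 + 58
119 = 2·58 + 3
58 = 19·3 + 1
3 = 3·1 + 0
gcd = 1, so the inverse exists. Back-substitute:
1 = 58 − 19·3
1 = −19·119 + 39·58
1 = 39·1605 − 526·119
1 = −526·4934 + 1617·1605
So 1605·1617 ≡ 1 (mod 4934).

1617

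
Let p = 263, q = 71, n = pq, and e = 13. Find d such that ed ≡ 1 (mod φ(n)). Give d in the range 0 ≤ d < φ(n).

12697

φ(n) = (p−1)(q−1) = 262·70 = 18340.
Need d with 13·d ≡ 1 (mod 18340). Apply the extended Euclidean algorithm:
18340 = 1410×13 + 10
13 = 1×10 + 3
10 = 3×3 + 1
3 = 3×1 + 0
Back-substitute:
1 = 10 − 3·3
1 = −3·13 + 4·10
1 = 4·18340 − 5643·13
So 13·(-5643) ≡ 1 (mod 18340), hence d ≡ -5643 ≡ 12697 (mod 18340).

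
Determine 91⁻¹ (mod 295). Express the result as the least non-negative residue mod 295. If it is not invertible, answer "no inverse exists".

201

Run Euclid on (295, 91):
295 = 3·91 + 22
91 = 4·22 + 3
22 = 7·3 + 1
3 = 3·1 + 0
gcd = 1, so the inverse exists. Back-substitute:
1 = 22 − 7·3
1 = −7·91 + 29·22
1 = 29·295 − 94·91
So 91·(-94) ≡ 1 (mod 295), and -94 ≡ 201 (mod 295).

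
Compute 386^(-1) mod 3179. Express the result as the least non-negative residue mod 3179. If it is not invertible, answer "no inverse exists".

1013

gcd(3179, 386) by repeated division:
3179 = 8·386 + 91
386 = 4·91 + 22
91 = 4·22 + 3
22 = 7·3 + 1
3 = 3·1 + 0
gcd = 1, so the inverse exists. Back-substitute:
1 = 22 − 7·3
1 = −7·91 + 29·22
1 = 29·386 − 123·91
1 = −123·3179 + 1013·386
So 386·1013 ≡ 1 (mod 3179).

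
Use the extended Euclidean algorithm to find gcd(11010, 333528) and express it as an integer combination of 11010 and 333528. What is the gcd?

6

Repeated division:
333528 = 30·11010 + 3228
11010 = 3·3228 + 1326
3228 = 2·1326 + 576
1326 = 2·576 + 174
576 = 3·174 + 54
174 = 3·54 + 12
54 = 4·12 + 6
12 = 2·6 + 0
gcd(11010, 333528) = 6.
Working backward:
6 = 54 − 4·12
6 = −4·174 + 13·54
6 = 13·576 − 43·174
6 = −43·1326 + 99·576
6 = 99·3228 − 241·1326
6 = −241·11010 + 822·3228
6 = 822·333528 − 24901·11010
So 6 = (822)·333528 + (-24901)·11010.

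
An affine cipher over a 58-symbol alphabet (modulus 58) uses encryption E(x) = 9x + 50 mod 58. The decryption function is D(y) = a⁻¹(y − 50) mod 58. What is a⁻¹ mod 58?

13

Extended Euclidean algorithm:
58 = 6*9 + 4
9 = 2*4 + 1
4 = 4*1 + 0
gcd = 1, so the inverse exists. Back-substitute:
1 = 9 − 2·4
1 = −2·58 + 13·9
So 9·13 ≡ 1 (mod 58).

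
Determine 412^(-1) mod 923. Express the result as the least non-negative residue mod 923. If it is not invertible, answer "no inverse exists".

289

Run Euclid on (923, 412):
923 = 2×412 + 99
412 = 4×99 + 16
99 = 6×16 + 3
16 = 5×3 + 1
3 = 3×1 + 0
The gcd is 1. Working backward:
1 = 16 − 5·3
1 = −5·99 + 31·16
1 = 31·412 − 129·99
1 = −129·923 + 289·412
So 412·289 ≡ 1 (mod 923).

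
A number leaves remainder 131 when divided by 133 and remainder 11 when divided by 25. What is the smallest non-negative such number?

Write x = 131 + 133·k. Then 133·k ≡ 11 − 131 ≡ 5 (mod 25).
Need 133⁻¹ mod 25. Extended Euclid on (25, 8):
25 = 3*8 + 1
8 = 8*1 + 0
Back-substitute:
1 = 25 − 3·8
133⁻¹ ≡ 22 (mod 25), so k ≡ 22·5 ≡ 10 (mod 25).
x = 131 + 133·10 = 1461.

1461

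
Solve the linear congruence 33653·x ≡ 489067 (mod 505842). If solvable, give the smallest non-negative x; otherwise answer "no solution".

First find gcd(33653, 505842):
505842 = 15*33653 + 1047
33653 = 32*1047 + 149
1047 = 7*149 + 4
149 = 37*4 + 1
4 = 4*1 + 0
gcd = 1, so a unique solution mod 505842 exists.
Back-substitute for the Bézout coefficients:
1 = 149 − 37·4
1 = −37·1047 + 260·149
1 = 260·33653 − 8357·1047
1 = −8357·505842 + 125615·33653
So 33653·(125615) ≡ 1 (mod 505842), giving 33653⁻¹ ≡ 125615.
x ≡ 33653⁻¹·489067 ≡ 125615·489067 ≡ 146147 (mod 505842).

146147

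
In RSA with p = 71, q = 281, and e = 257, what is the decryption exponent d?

φ(n) = (p−1)(q−1) = 70·280 = 19600.
Need d with 257·d ≡ 1 (mod 19600). Apply the extended Euclidean algorithm:
19600 = 76×257 + 68
257 = 3×68 + 53
68 = 1×53 + 15
53 = 3×15 + 8
15 = 1×8 + 7
8 = 1×7 + 1
7 = 7×1 + 0
Back-substitute:
1 = 8 − 7
1 = −15 + 2·8
1 = 2·53 − 7·15
1 = −7·68 + 9·53
1 = 9·257 − 34·68
1 = −34·19600 + 2593·257
So 257·2593 ≡ 1 (mod 19600), hence d = 2593.

2593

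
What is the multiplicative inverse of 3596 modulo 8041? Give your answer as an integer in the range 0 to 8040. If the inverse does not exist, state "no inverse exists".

Extended Euclidean algorithm:
8041 = 2·3596 + 849
3596 = 4·849 + 200
849 = 4·200 + 49
200 = 4·49 + 4
49 = 12·4 + 1
4 = 4·1 + 0
The gcd is 1. Working backward:
1 = 49 − 12·4
1 = −12·200 + 49·49
1 = 49·849 − 208·200
1 = −208·3596 + 881·849
1 = 881·8041 − 1970·3596
Hence 3596⁻¹ ≡ -1970 ≡ 6071 (mod 8041).

6071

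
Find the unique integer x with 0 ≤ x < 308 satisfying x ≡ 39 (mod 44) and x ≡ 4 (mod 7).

39

Write x = 39 + 44·k. Then 44·k ≡ 4 − 39 ≡ 0 (mod 7).
Need 44⁻¹ mod 7. Extended Euclid on (7, 2):
7 = 3×2 + 1
2 = 2×1 + 0
Back-substitute:
1 = 7 − 3·2
44⁻¹ ≡ 4 (mod 7), so k ≡ 4·0 ≡ 0 (mod 7).
x = 39 + 44·0 = 39.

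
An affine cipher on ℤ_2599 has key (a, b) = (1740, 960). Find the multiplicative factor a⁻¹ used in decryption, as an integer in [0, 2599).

2481

Extended Euclidean algorithm:
2599 = 1×1740 + 859
1740 = 2×859 + 22
859 = 39×22 + 1
22 = 22×1 + 0
Since gcd(1740, 2599) = 1, back-substitute to write 1 as a combination:
1 = 859 − 39·22
1 = −39·1740 + 79·859
1 = 79·2599 − 118·1740
Hence 1740⁻¹ ≡ -118 ≡ 2481 (mod 2599).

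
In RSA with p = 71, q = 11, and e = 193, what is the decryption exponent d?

φ(n) = (p−1)(q−1) = 70·10 = 700.
Need d with 193·d ≡ 1 (mod 700). Apply the extended Euclidean algorithm:
700 = 3·193 + 121
193 = 1·121 + 72
121 = 1·72 + 49
72 = 1·49 + 23
49 = 2·23 + 3
23 = 7·3 + 2
3 = 1·2 + 1
2 = 2·1 + 0
Back-substitute:
1 = 3 − 2
1 = −23 + 8·3
1 = 8·49 − 17·23
1 = −17·72 + 25·49
1 = 25·121 − 42·72
1 = −42·193 + 67·121
1 = 67·700 − 243·193
So 193·(-243) ≡ 1 (mod 700), hence d ≡ -243 ≡ 457 (mod 700).

457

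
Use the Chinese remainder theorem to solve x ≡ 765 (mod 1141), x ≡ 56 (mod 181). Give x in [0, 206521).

Write x = 765 + 1141·k. Then 1141·k ≡ 56 − 765 ≡ 15 (mod 181).
Need 1141⁻¹ mod 181. Extended Euclid on (181, 55):
181 = 3×55 + 16
55 = 3×16 + 7
16 = 2×7 + 2
7 = 3×2 + 1
2 = 2×1 + 0
Back-substitute:
1 = 7 − 3·2
1 = −3·16 + 7·7
1 = 7·55 − 24·16
1 = −24·181 + 79·55
1141⁻¹ ≡ 79 (mod 181), so k ≡ 79·15 ≡ 99 (mod 181).
x = 765 + 1141·99 = 113724.

113724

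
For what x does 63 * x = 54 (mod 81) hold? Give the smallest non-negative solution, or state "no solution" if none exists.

First find gcd(63, 81):
81 = 1·63 + 18
63 = 3·18 + 9
18 = 2·9 + 0
gcd = 9 and 9 | 54, so solutions exist. Divide through by 9: 7x ≡ 6 (mod 9).
Now find 7⁻¹ mod 9:
9 = 1*7 + 2
7 = 3*2 + 1
2 = 2*1 + 0
Back-substitute:
1 = 7 − 3·2
1 = −3·9 + 4·7
So 7⁻¹ ≡ 4 (mod 9).
Then x ≡ 4·6 ≡ 6 (mod 9); the smallest non-negative solution is x = 6.

6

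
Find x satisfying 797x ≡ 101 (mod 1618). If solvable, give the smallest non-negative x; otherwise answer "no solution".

First find gcd(797, 1618):
1618 = 2·797 + 24
797 = 33·24 + 5
24 = 4·5 + 4
5 = 1·4 + 1
4 = 4·1 + 0
gcd = 1, so a unique solution mod 1618 exists.
Back-substitute for the Bézout coefficients:
1 = 5 − 4
1 = −24 + 5·5
1 = 5·797 − 166·24
1 = −166·1618 + 337·797
So 797·(337) ≡ 1 (mod 1618), giving 797⁻¹ ≡ 337.
x ≡ 797⁻¹·101 ≡ 337·101 ≡ 59 (mod 1618).

59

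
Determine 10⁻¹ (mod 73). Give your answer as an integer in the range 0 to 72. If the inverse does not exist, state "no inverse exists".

22

gcd(73, 10) by repeated division:
73 = 7*10 + 3
10 = 3*3 + 1
3 = 3*1 + 0
Since gcd(10, 73) = 1, back-substitute to write 1 as a combination:
1 = 10 − 3·3
1 = −3·73 + 22·10
So 10·22 ≡ 1 (mod 73).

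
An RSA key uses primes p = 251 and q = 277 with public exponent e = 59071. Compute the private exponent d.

φ(n) = (p−1)(q−1) = 250·276 = 69000.
Need d with 59071·d ≡ 1 (mod 69000). Apply the extended Euclidean algorithm:
69000 = 1*59071 + 9929
59071 = 5*9929 + 9426
9929 = 1*9426 + 503
9426 = 18*503 + 372
503 = 1*372 + 131
372 = 2*131 + 110
131 = 1*110 + 21
110 = 5*21 + 5
21 = 4*5 + 1
5 = 5*1 + 0
Back-substitute:
1 = 21 − 4·5
1 = −4·110 + 21·21
1 = 21·131 − 25·110
1 = −25·372 + 71·131
1 = 71·503 − 96·372
1 = −96·9426 + 1799·503
1 = 1799·9929 − 1895·9426
1 = −1895·59071 + 11274·9929
1 = 11274·69000 − 13169·59071
So 59071·(-13169) ≡ 1 (mod 69000), hence d ≡ -13169 ≡ 55831 (mod 69000).

55831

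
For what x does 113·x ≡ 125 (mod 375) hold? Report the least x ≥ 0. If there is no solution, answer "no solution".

250

First find gcd(113, 375):
375 = 3·113 + 36
113 = 3·36 + 5
36 = 7·5 + 1
5 = 5·1 + 0
gcd = 1, so a unique solution mod 375 exists.
Back-substitute for the Bézout coefficients:
1 = 36 − 7·5
1 = −7·113 + 22·36
1 = 22·375 − 73·113
So 113·(-73) ≡ 1 (mod 375), giving 113⁻¹ ≡ 302.
x ≡ 113⁻¹·125 ≡ 302·125 ≡ 250 (mod 375).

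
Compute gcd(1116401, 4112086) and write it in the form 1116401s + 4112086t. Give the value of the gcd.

Euclidean algorithm:
4112086 = 3*1116401 + 762883
1116401 = 1*762883 + 353518
762883 = 2*353518 + 55847
353518 = 6*55847 + 18436
55847 = 3*18436 + 539
18436 = 34*539 + 110
539 = 4*110 + 99
110 = 1*99 + 11
99 = 9*11 + 0
gcd(1116401, 4112086) = 11.
Back-substituting:
11 = 110 − 99
11 = −539 + 5·110
11 = 5·18436 − 171·539
11 = −171·55847 + 518·18436
11 = 518·353518 − 3279·55847
11 = −3279·762883 + 7076·353518
11 = 7076·1116401 − 10355·762883
11 = −10355·4112086 + 38141·1116401
So 11 = (-10355)·4112086 + (38141)·1116401.

11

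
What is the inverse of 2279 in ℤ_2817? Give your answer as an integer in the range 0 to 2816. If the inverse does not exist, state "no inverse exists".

1220

Run Euclid on (2817, 2279):
2817 = 1·2279 + 538
2279 = 4·538 + 127
538 = 4·127 + 30
127 = 4·30 + 7
30 = 4·7 + 2
7 = 3·2 + 1
2 = 2·1 + 0
Since gcd(2279, 2817) = 1, back-substitute to write 1 as a combination:
1 = 7 − 3·2
1 = −3·30 + 13·7
1 = 13·127 − 55·30
1 = −55·538 + 233·127
1 = 233·2279 − 987·538
1 = −987·2817 + 1220·2279
So 2279·1220 ≡ 1 (mod 2817).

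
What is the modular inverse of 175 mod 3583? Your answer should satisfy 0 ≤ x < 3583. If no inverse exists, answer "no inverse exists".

Apply the Euclidean algorithm to 3583 and 175:
3583 = 20·175 + 83
175 = 2·83 + 9
83 = 9·9 + 2
9 = 4·2 + 1
2 = 2·1 + 0
Since gcd(175, 3583) = 1, back-substitute to write 1 as a combination:
1 = 9 − 4·2
1 = −4·83 + 37·9
1 = 37·175 − 78·83
1 = −78·3583 + 1597·175
So 175·1597 ≡ 1 (mod 3583).

1597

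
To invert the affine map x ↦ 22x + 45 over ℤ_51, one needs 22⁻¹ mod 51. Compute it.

Run Euclid on (51, 22):
51 = 2·22 + 7
22 = 3·7 + 1
7 = 7·1 + 0
The gcd is 1. Working backward:
1 = 22 − 3·7
1 = −3·51 + 7·22
So 22·7 ≡ 1 (mod 51).

7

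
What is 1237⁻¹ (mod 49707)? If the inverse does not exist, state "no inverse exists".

15109

Run Euclid on (49707, 1237):
49707 = 40×1237 + 227
1237 = 5×227 + 102
227 = 2×102 + 23
102 = 4×23 + 10
23 = 2×10 + 3
10 = 3×3 + 1
3 = 3×1 + 0
gcd = 1, so the inverse exists. Back-substitute:
1 = 10 − 3·3
1 = −3·23 + 7·10
1 = 7·102 − 31·23
1 = −31·227 + 69·102
1 = 69·1237 − 376·227
1 = −376·49707 + 15109·1237
So 1237·15109 ≡ 1 (mod 49707).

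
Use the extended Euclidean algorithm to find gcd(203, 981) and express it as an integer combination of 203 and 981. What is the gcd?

1

Euclidean algorithm:
981 = 4×203 + 169
203 = 1×169 + 34
169 = 4×34 + 33
34 = 1×33 + 1
33 = 33×1 + 0
gcd(203, 981) = 1.
Working backward:
1 = 34 − 33
1 = −169 + 5·34
1 = 5·203 − 6·169
1 = −6·981 + 29·203
So 1 = (-6)·981 + (29)·203.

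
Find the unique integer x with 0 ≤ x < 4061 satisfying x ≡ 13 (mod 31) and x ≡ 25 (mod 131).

2121

Write x = 13 + 31·k. Then 31·k ≡ 25 − 13 ≡ 12 (mod 131).
Need 31⁻¹ mod 131. Extended Euclid on (131, 31):
131 = 4*31 + 7
31 = 4*7 + 3
7 = 2*3 + 1
3 = 3*1 + 0
Back-substitute:
1 = 7 − 2·3
1 = −2·31 + 9·7
1 = 9·131 − 38·31
31⁻¹ ≡ 93 (mod 131), so k ≡ 93·12 ≡ 68 (mod 131).
x = 13 + 31·68 = 2121.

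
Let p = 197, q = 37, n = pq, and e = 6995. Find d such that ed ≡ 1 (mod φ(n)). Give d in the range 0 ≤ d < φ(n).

347

φ(n) = (p−1)(q−1) = 196·36 = 7056.
Need d with 6995·d ≡ 1 (mod 7056). Apply the extended Euclidean algorithm:
7056 = 1·6995 + 61
6995 = 114·61 + 41
61 = 1·41 + 20
41 = 2·20 + 1
20 = 20·1 + 0
Back-substitute:
1 = 41 − 2·20
1 = −2·61 + 3·41
1 = 3·6995 − 344·61
1 = −344·7056 + 347·6995
So 6995·347 ≡ 1 (mod 7056), hence d = 347.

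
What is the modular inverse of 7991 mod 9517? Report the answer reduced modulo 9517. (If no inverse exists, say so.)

580

Extended Euclidean algorithm:
9517 = 1·7991 + 1526
7991 = 5·1526 + 361
1526 = 4·361 + 82
361 = 4·82 + 33
82 = 2·33 + 16
33 = 2·16 + 1
16 = 16·1 + 0
Since gcd(7991, 9517) = 1, back-substitute to write 1 as a combination:
1 = 33 − 2·16
1 = −2·82 + 5·33
1 = 5·361 − 22·82
1 = −22·1526 + 93·361
1 = 93·7991 − 487·1526
1 = −487·9517 + 580·7991
So 7991·580 ≡ 1 (mod 9517).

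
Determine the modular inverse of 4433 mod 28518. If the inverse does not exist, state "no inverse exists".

21641

Run Euclid on (28518, 4433):
28518 = 6×4433 + 1920
4433 = 2×1920 + 593
1920 = 3×593 + 141
593 = 4×141 + 29
141 = 4×29 + 25
29 = 1×25 + 4
25 = 6×4 + 1
4 = 4×1 + 0
The gcd is 1. Working backward:
1 = 25 − 6·4
1 = −6·29 + 7·25
1 = 7·141 − 34·29
1 = −34·593 + 143·141
1 = 143·1920 − 463·593
1 = −463·4433 + 1069·1920
1 = 1069·28518 − 6877·4433
So 4433·(-6877) ≡ 1 (mod 28518), and -6877 ≡ 21641 (mod 28518).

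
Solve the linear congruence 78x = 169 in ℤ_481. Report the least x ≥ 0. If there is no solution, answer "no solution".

First find gcd(78, 481):
481 = 6·78 + 13
78 = 6·13 + 0
gcd = 13 and 13 | 169, so solutions exist. Divide through by 13: 6x ≡ 13 (mod 37).
Now find 6⁻¹ mod 37:
37 = 6·6 + 1
6 = 6·1 + 0
Back-substitute:
1 = 37 − 6·6
So 6·(-6) ≡ 1 (mod 37), i.e. 6⁻¹ ≡ 31.
Then x ≡ 31·13 ≡ 33 (mod 37); the smallest non-negative solution is x = 33.

33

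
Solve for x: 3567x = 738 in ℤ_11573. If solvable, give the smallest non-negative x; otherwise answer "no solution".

First find gcd(3567, 11573):
11573 = 3*3567 + 872
3567 = 4*872 + 79
872 = 11*79 + 3
79 = 26*3 + 1
3 = 3*1 + 0
gcd = 1, so a unique solution mod 11573 exists.
Back-substitute for the Bézout coefficients:
1 = 79 − 26·3
1 = −26·872 + 287·79
1 = 287·3567 − 1174·872
1 = −1174·11573 + 3809·3567
So 3567·(3809) ≡ 1 (mod 11573), giving 3567⁻¹ ≡ 3809.
x ≡ 3567⁻¹·738 ≡ 3809·738 ≡ 10376 (mod 11573).

10376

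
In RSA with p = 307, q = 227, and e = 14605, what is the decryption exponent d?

φ(n) = (p−1)(q−1) = 306·226 = 69156.
Need d with 14605·d ≡ 1 (mod 69156). Apply the extended Euclidean algorithm:
69156 = 4·14605 + 10736
14605 = 1·10736 + 3869
10736 = 2·3869 + 2998
3869 = 1·2998 + 871
2998 = 3·871 + 385
871 = 2·385 + 101
385 = 3·101 + 82
101 = 1·82 + 19
82 = 4·19 + 6
19 = 3·6 + 1
6 = 6·1 + 0
Back-substitute:
1 = 19 − 3·6
1 = −3·82 + 13·19
1 = 13·101 − 16·82
1 = −16·385 + 61·101
1 = 61·871 − 138·385
1 = −138·2998 + 475·871
1 = 475·3869 − 613·2998
1 = −613·10736 + 1701·3869
1 = 1701·14605 − 2314·10736
1 = −2314·69156 + 10957·14605
So 14605·10957 ≡ 1 (mod 69156), hence d = 10957.

10957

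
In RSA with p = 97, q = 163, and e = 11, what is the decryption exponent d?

8483

φ(n) = (p−1)(q−1) = 96·162 = 15552.
Need d with 11·d ≡ 1 (mod 15552). Apply the extended Euclidean algorithm:
15552 = 1413×11 + 9
11 = 1×9 + 2
9 = 4×2 + 1
2 = 2×1 + 0
Back-substitute:
1 = 9 − 4·2
1 = −4·11 + 5·9
1 = 5·15552 − 7069·11
So 11·(-7069) ≡ 1 (mod 15552), hence d ≡ -7069 ≡ 8483 (mod 15552).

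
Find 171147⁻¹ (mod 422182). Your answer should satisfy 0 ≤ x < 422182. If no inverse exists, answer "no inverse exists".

249537

Apply the Euclidean algorithm to 422182 and 171147:
422182 = 2*171147 + 79888
171147 = 2*79888 + 11371
79888 = 7*11371 + 291
11371 = 39*291 + 22
291 = 13*22 + 5
22 = 4*5 + 2
5 = 2*2 + 1
2 = 2*1 + 0
Since gcd(171147, 422182) = 1, back-substitute to write 1 as a combination:
1 = 5 − 2·2
1 = −2·22 + 9·5
1 = 9·291 − 119·22
1 = −119·11371 + 4650·291
1 = 4650·79888 − 32669·11371
1 = −32669·171147 + 69988·79888
1 = 69988·422182 − 172645·171147
So 171147·(-172645) ≡ 1 (mod 422182), and -172645 ≡ 249537 (mod 422182).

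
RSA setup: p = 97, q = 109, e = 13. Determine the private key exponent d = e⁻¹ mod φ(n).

φ(n) = (p−1)(q−1) = 96·108 = 10368.
Need d with 13·d ≡ 1 (mod 10368). Apply the extended Euclidean algorithm:
10368 = 797×13 + 7
13 = 1×7 + 6
7 = 1×6 + 1
6 = 6×1 + 0
Back-substitute:
1 = 7 − 6
1 = −13 + 2·7
1 = 2·10368 − 1595·13
So 13·(-1595) ≡ 1 (mod 10368), hence d ≡ -1595 ≡ 8773 (mod 10368).

8773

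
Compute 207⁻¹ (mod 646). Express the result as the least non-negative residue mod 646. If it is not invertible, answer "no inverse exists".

465

gcd(646, 207) by repeated division:
646 = 3*207 + 25
207 = 8*25 + 7
25 = 3*7 + 4
7 = 1*4 + 3
4 = 1*3 + 1
3 = 3*1 + 0
The gcd is 1. Working backward:
1 = 4 − 3
1 = −7 + 2·4
1 = 2·25 − 7·7
1 = −7·207 + 58·25
1 = 58·646 − 181·207
Hence 207⁻¹ ≡ -181 ≡ 465 (mod 646).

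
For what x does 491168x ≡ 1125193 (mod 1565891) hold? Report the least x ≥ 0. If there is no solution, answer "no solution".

1091699

First find gcd(491168, 1565891):
1565891 = 3*491168 + 92387
491168 = 5*92387 + 29233
92387 = 3*29233 + 4688
29233 = 6*4688 + 1105
4688 = 4*1105 + 268
1105 = 4*268 + 33
268 = 8*33 + 4
33 = 8*4 + 1
4 = 4*1 + 0
gcd = 1, so a unique solution mod 1565891 exists.
Back-substitute for the Bézout coefficients:
1 = 33 − 8·4
1 = −8·268 + 65·33
1 = 65·1105 − 268·268
1 = −268·4688 + 1137·1105
1 = 1137·29233 − 7090·4688
1 = −7090·92387 + 22407·29233
1 = 22407·491168 − 119125·92387
1 = −119125·1565891 + 379782·491168
So 491168·(379782) ≡ 1 (mod 1565891), giving 491168⁻¹ ≡ 379782.
x ≡ 491168⁻¹·1125193 ≡ 379782·1125193 ≡ 1091699 (mod 1565891).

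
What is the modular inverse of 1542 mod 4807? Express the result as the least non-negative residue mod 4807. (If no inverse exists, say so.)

Extended Euclidean algorithm:
4807 = 3×1542 + 181
1542 = 8×181 + 94
181 = 1×94 + 87
94 = 1×87 + 7
87 = 12×7 + 3
7 = 2×3 + 1
3 = 3×1 + 0
Since gcd(1542, 4807) = 1, back-substitute to write 1 as a combination:
1 = 7 − 2·3
1 = −2·87 + 25·7
1 = 25·94 − 27·87
1 = −27·181 + 52·94
1 = 52·1542 − 443·181
1 = −443·4807 + 1381·1542
So 1542·1381 ≡ 1 (mod 4807).

1381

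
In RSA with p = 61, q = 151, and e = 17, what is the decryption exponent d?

φ(n) = (p−1)(q−1) = 60·150 = 9000.
Need d with 17·d ≡ 1 (mod 9000). Apply the extended Euclidean algorithm:
9000 = 529·17 + 7
17 = 2·7 + 3
7 = 2·3 + 1
3 = 3·1 + 0
Back-substitute:
1 = 7 − 2·3
1 = −2·17 + 5·7
1 = 5·9000 − 2647·17
So 17·(-2647) ≡ 1 (mod 9000), hence d ≡ -2647 ≡ 6353 (mod 9000).

6353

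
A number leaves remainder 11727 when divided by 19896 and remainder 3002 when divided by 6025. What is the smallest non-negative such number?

Write x = 11727 + 19896·k. Then 19896·k ≡ 3002 − 11727 ≡ 3325 (mod 6025).
Need 19896⁻¹ mod 6025. Extended Euclid on (6025, 1821):
6025 = 3·1821 + 562
1821 = 3·562 + 135
562 = 4·135 + 22
135 = 6·22 + 3
22 = 7·3 + 1
3 = 3·1 + 0
Back-substitute:
1 = 22 − 7·3
1 = −7·135 + 43·22
1 = 43·562 − 179·135
1 = −179·1821 + 580·562
1 = 580·6025 − 1919·1821
19896⁻¹ ≡ 4106 (mod 6025), so k ≡ 4106·3325 ≡ 5825 (mod 6025).
x = 11727 + 19896·5825 = 115905927.

115905927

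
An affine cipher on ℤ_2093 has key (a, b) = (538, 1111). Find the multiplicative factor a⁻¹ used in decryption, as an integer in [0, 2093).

Run Euclid on (2093, 538):
2093 = 3·538 + 479
538 = 1·479 + 59
479 = 8·59 + 7
59 = 8·7 + 3
7 = 2·3 + 1
3 = 3·1 + 0
The gcd is 1. Working backward:
1 = 7 − 2·3
1 = −2·59 + 17·7
1 = 17·479 − 138·59
1 = −138·538 + 155·479
1 = 155·2093 − 603·538
Hence 538⁻¹ ≡ -603 ≡ 1490 (mod 2093).

1490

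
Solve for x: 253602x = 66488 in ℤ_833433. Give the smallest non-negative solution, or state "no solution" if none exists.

no solution

gcd(253602, 833433):
833433 = 3·253602 + 72627
253602 = 3·72627 + 35721
72627 = 2·35721 + 1185
35721 = 30·1185 + 171
1185 = 6·171 + 159
171 = 1·159 + 12
159 = 13·12 + 3
12 = 4·3 + 0
gcd = 3, but 3 ∤ 66488, so the congruence has no solution.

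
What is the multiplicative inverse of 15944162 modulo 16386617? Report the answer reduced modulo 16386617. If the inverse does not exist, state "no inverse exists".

Compute gcd(15944162, 16386617):
16386617 = 1*15944162 + 442455
15944162 = 36*442455 + 15782
442455 = 28*15782 + 559
15782 = 28*559 + 130
559 = 4*130 + 39
130 = 3*39 + 13
39 = 3*13 + 0
Since gcd = 13 > 1, 15944162 is not a unit mod 16386617.

no inverse exists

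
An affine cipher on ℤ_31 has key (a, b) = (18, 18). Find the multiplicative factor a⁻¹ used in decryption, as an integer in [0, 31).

19

Apply the Euclidean algorithm to 31 and 18:
31 = 1*18 + 13
18 = 1*13 + 5
13 = 2*5 + 3
5 = 1*3 + 2
3 = 1*2 + 1
2 = 2*1 + 0
The gcd is 1. Working backward:
1 = 3 − 2
1 = −5 + 2·3
1 = 2·13 − 5·5
1 = −5·18 + 7·13
1 = 7·31 − 12·18
So 18·(-12) ≡ 1 (mod 31), and -12 ≡ 19 (mod 31).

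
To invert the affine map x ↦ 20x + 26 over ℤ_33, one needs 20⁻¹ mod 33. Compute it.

5

gcd(33, 20) by repeated division:
33 = 1×20 + 13
20 = 1×13 + 7
13 = 1×7 + 6
7 = 1×6 + 1
6 = 6×1 + 0
Since gcd(20, 33) = 1, back-substitute to write 1 as a combination:
1 = 7 − 6
1 = −13 + 2·7
1 = 2·20 − 3·13
1 = −3·33 + 5·20
So 20·5 ≡ 1 (mod 33).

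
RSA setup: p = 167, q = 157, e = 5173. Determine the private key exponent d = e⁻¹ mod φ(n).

φ(n) = (p−1)(q−1) = 166·156 = 25896.
Need d with 5173·d ≡ 1 (mod 25896). Apply the extended Euclidean algorithm:
25896 = 5×5173 + 31
5173 = 166×31 + 27
31 = 1×27 + 4
27 = 6×4 + 3
4 = 1×3 + 1
3 = 3×1 + 0
Back-substitute:
1 = 4 − 3
1 = −27 + 7·4
1 = 7·31 − 8·27
1 = −8·5173 + 1335·31
1 = 1335·25896 − 6683·5173
So 5173·(-6683) ≡ 1 (mod 25896), hence d ≡ -6683 ≡ 19213 (mod 25896).

19213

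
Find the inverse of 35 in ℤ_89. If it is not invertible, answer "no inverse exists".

28

gcd(89, 35) by repeated division:
89 = 2·35 + 19
35 = 1·19 + 16
19 = 1·16 + 3
16 = 5·3 + 1
3 = 3·1 + 0
Since gcd(35, 89) = 1, back-substitute to write 1 as a combination:
1 = 16 − 5·3
1 = −5·19 + 6·16
1 = 6·35 − 11·19
1 = −11·89 + 28·35
So 35·28 ≡ 1 (mod 89).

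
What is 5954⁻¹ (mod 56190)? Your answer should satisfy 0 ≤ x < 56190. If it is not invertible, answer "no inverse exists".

Compute gcd(5954, 56190):
56190 = 9*5954 + 2604
5954 = 2*2604 + 746
2604 = 3*746 + 366
746 = 2*366 + 14
366 = 26*14 + 2
14 = 7*2 + 0
Since gcd = 2 > 1, 5954 is not a unit mod 56190.

no inverse exists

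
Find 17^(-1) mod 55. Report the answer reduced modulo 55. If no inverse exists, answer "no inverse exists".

Run Euclid on (55, 17):
55 = 3·17 + 4
17 = 4·4 + 1
4 = 4·1 + 0
Since gcd(17, 55) = 1, back-substitute to write 1 as a combination:
1 = 17 − 4·4
1 = −4·55 + 13·17
So 17·13 ≡ 1 (mod 55).

13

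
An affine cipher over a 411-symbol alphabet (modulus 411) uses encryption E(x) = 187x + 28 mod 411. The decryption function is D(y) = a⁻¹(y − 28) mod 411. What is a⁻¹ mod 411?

Run Euclid on (411, 187):
411 = 2·187 + 37
187 = 5·37 + 2
37 = 18·2 + 1
2 = 2·1 + 0
The gcd is 1. Working backward:
1 = 37 − 18·2
1 = −18·187 + 91·37
1 = 91·411 − 200·187
Hence 187⁻¹ ≡ -200 ≡ 211 (mod 411).

211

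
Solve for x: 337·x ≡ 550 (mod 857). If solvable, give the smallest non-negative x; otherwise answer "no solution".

378

First find gcd(337, 857):
857 = 2·337 + 183
337 = 1·183 + 154
183 = 1·154 + 29
154 = 5·29 + 9
29 = 3·9 + 2
9 = 4·2 + 1
2 = 2·1 + 0
gcd = 1, so a unique solution mod 857 exists.
Back-substitute for the Bézout coefficients:
1 = 9 − 4·2
1 = −4·29 + 13·9
1 = 13·154 − 69·29
1 = −69·183 + 82·154
1 = 82·337 − 151·183
1 = −151·857 + 384·337
So 337·(384) ≡ 1 (mod 857), giving 337⁻¹ ≡ 384.
x ≡ 337⁻¹·550 ≡ 384·550 ≡ 378 (mod 857).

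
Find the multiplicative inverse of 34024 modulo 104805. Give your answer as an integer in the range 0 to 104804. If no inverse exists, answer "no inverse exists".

Extended Euclidean algorithm:
104805 = 3×34024 + 2733
34024 = 12×2733 + 1228
2733 = 2×1228 + 277
1228 = 4×277 + 120
277 = 2×120 + 37
120 = 3×37 + 9
37 = 4×9 + 1
9 = 9×1 + 0
Since gcd(34024, 104805) = 1, back-substitute to write 1 as a combination:
1 = 37 − 4·9
1 = −4·120 + 13·37
1 = 13·277 − 30·120
1 = −30·1228 + 133·277
1 = 133·2733 − 296·1228
1 = −296·34024 + 3685·2733
1 = 3685·104805 − 11351·34024
Thus 34024·(-11351) ≡ 1 (mod 104805); reducing, -11351 mod 104805 = 93454.

93454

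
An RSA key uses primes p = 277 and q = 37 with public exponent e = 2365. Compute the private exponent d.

7285

φ(n) = (p−1)(q−1) = 276·36 = 9936.
Need d with 2365·d ≡ 1 (mod 9936). Apply the extended Euclidean algorithm:
9936 = 4×2365 + 476
2365 = 4×476 + 461
476 = 1×461 + 15
461 = 30×15 + 11
15 = 1×11 + 4
11 = 2×4 + 3
4 = 1×3 + 1
3 = 3×1 + 0
Back-substitute:
1 = 4 − 3
1 = −11 + 3·4
1 = 3·15 − 4·11
1 = −4·461 + 123·15
1 = 123·476 − 127·461
1 = −127·2365 + 631·476
1 = 631·9936 − 2651·2365
So 2365·(-2651) ≡ 1 (mod 9936), hence d ≡ -2651 ≡ 7285 (mod 9936).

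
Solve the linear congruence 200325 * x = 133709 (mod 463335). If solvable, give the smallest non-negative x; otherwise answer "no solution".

gcd(200325, 463335):
463335 = 2×200325 + 62685
200325 = 3×62685 + 12270
62685 = 5×12270 + 1335
12270 = 9×1335 + 255
1335 = 5×255 + 60
255 = 4×60 + 15
60 = 4×15 + 0
gcd = 15, but 15 ∤ 133709, so the congruence has no solution.

no solution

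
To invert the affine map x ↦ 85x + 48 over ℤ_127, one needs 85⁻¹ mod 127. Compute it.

gcd(127, 85) by repeated division:
127 = 1·85 + 42
85 = 2·42 + 1
42 = 42·1 + 0
Since gcd(85, 127) = 1, back-substitute to write 1 as a combination:
1 = 85 − 2·42
1 = −2·127 + 3·85
So 85·3 ≡ 1 (mod 127).

3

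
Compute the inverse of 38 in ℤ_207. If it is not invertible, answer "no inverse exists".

158

Apply the Euclidean algorithm to 207 and 38:
207 = 5·38 + 17
38 = 2·17 + 4
17 = 4·4 + 1
4 = 4·1 + 0
Since gcd(38, 207) = 1, back-substitute to write 1 as a combination:
1 = 17 − 4·4
1 = −4·38 + 9·17
1 = 9·207 − 49·38
So 38·(-49) ≡ 1 (mod 207), and -49 ≡ 158 (mod 207).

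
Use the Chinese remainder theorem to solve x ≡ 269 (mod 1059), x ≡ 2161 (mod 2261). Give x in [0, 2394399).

1261538

Write x = 269 + 1059·k. Then 1059·k ≡ 2161 − 269 ≡ 1892 (mod 2261).
Need 1059⁻¹ mod 2261. Extended Euclid on (2261, 1059):
2261 = 2*1059 + 143
1059 = 7*143 + 58
143 = 2*58 + 27
58 = 2*27 + 4
27 = 6*4 + 3
4 = 1*3 + 1
3 = 3*1 + 0
Back-substitute:
1 = 4 − 3
1 = −27 + 7·4
1 = 7·58 − 15·27
1 = −15·143 + 37·58
1 = 37·1059 − 274·143
1 = −274·2261 + 585·1059
1059⁻¹ ≡ 585 (mod 2261), so k ≡ 585·1892 ≡ 1191 (mod 2261).
x = 269 + 1059·1191 = 1261538.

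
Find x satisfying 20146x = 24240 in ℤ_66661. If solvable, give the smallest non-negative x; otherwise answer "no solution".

gcd(20146, 66661):
66661 = 3·20146 + 6223
20146 = 3·6223 + 1477
6223 = 4·1477 + 315
1477 = 4·315 + 217
315 = 1·217 + 98
217 = 2·98 + 21
98 = 4·21 + 14
21 = 1·14 + 7
14 = 2·7 + 0
gcd = 7, but 7 ∤ 24240, so the congruence has no solution.

no solution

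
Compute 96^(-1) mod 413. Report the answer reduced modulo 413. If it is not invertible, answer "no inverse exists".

185

Apply the Euclidean algorithm to 413 and 96:
413 = 4*96 + 29
96 = 3*29 + 9
29 = 3*9 + 2
9 = 4*2 + 1
2 = 2*1 + 0
gcd = 1, so the inverse exists. Back-substitute:
1 = 9 − 4·2
1 = −4·29 + 13·9
1 = 13·96 − 43·29
1 = −43·413 + 185·96
So 96·185 ≡ 1 (mod 413).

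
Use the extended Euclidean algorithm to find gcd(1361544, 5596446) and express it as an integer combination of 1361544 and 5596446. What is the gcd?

6

Repeated division:
5596446 = 4*1361544 + 150270
1361544 = 9*150270 + 9114
150270 = 16*9114 + 4446
9114 = 2*4446 + 222
4446 = 20*222 + 6
222 = 37*6 + 0
gcd(1361544, 5596446) = 6.
Back-substituting:
6 = 4446 − 20·222
6 = −20·9114 + 41·4446
6 = 41·150270 − 676·9114
6 = −676·1361544 + 6125·150270
6 = 6125·5596446 − 25176·1361544
So 6 = (6125)·5596446 + (-25176)·1361544.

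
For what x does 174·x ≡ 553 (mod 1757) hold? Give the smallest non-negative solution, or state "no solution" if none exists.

First find gcd(174, 1757):
1757 = 10·174 + 17
174 = 10·17 + 4
17 = 4·4 + 1
4 = 4·1 + 0
gcd = 1, so a unique solution mod 1757 exists.
Back-substitute for the Bézout coefficients:
1 = 17 − 4·4
1 = −4·174 + 41·17
1 = 41·1757 − 414·174
So 174·(-414) ≡ 1 (mod 1757), giving 174⁻¹ ≡ 1343.
x ≡ 174⁻¹·553 ≡ 1343·553 ≡ 1225 (mod 1757).

1225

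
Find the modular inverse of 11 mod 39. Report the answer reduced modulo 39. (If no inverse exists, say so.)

32

gcd(39, 11) by repeated division:
39 = 3×11 + 6
11 = 1×6 + 5
6 = 1×5 + 1
5 = 5×1 + 0
gcd = 1, so the inverse exists. Back-substitute:
1 = 6 − 5
1 = −11 + 2·6
1 = 2·39 − 7·11
So 11·(-7) ≡ 1 (mod 39), and -7 ≡ 32 (mod 39).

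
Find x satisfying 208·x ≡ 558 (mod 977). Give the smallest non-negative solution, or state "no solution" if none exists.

First find gcd(208, 977):
977 = 4×208 + 145
208 = 1×145 + 63
145 = 2×63 + 19
63 = 3×19 + 6
19 = 3×6 + 1
6 = 6×1 + 0
gcd = 1, so a unique solution mod 977 exists.
Back-substitute for the Bézout coefficients:
1 = 19 − 3·6
1 = −3·63 + 10·19
1 = 10·145 − 23·63
1 = −23·208 + 33·145
1 = 33·977 − 155·208
So 208·(-155) ≡ 1 (mod 977), giving 208⁻¹ ≡ 822.
x ≡ 208⁻¹·558 ≡ 822·558 ≡ 463 (mod 977).

463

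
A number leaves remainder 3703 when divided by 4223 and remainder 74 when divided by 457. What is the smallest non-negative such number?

1566213

Write x = 3703 + 4223·k. Then 4223·k ≡ 74 − 3703 ≡ 27 (mod 457).
Need 4223⁻¹ mod 457. Extended Euclid on (457, 110):
457 = 4×110 + 17
110 = 6×17 + 8
17 = 2×8 + 1
8 = 8×1 + 0
Back-substitute:
1 = 17 − 2·8
1 = −2·110 + 13·17
1 = 13·457 − 54·110
4223⁻¹ ≡ 403 (mod 457), so k ≡ 403·27 ≡ 370 (mod 457).
x = 3703 + 4223·370 = 1566213.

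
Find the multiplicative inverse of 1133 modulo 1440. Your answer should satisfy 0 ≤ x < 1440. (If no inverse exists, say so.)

197

Extended Euclidean algorithm:
1440 = 1·1133 + 307
1133 = 3·307 + 212
307 = 1·212 + 95
212 = 2·95 + 22
95 = 4·22 + 7
22 = 3·7 + 1
7 = 7·1 + 0
Since gcd(1133, 1440) = 1, back-substitute to write 1 as a combination:
1 = 22 − 3·7
1 = −3·95 + 13·22
1 = 13·212 − 29·95
1 = −29·307 + 42·212
1 = 42·1133 − 155·307
1 = −155·1440 + 197·1133
So 1133·197 ≡ 1 (mod 1440).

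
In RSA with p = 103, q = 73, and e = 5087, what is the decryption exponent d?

φ(n) = (p−1)(q−1) = 102·72 = 7344.
Need d with 5087·d ≡ 1 (mod 7344). Apply the extended Euclidean algorithm:
7344 = 1·5087 + 2257
5087 = 2·2257 + 573
2257 = 3·573 + 538
573 = 1·538 + 35
538 = 15·35 + 13
35 = 2·13 + 9
13 = 1·9 + 4
9 = 2·4 + 1
4 = 4·1 + 0
Back-substitute:
1 = 9 − 2·4
1 = −2·13 + 3·9
1 = 3·35 − 8·13
1 = −8·538 + 123·35
1 = 123·573 − 131·538
1 = −131·2257 + 516·573
1 = 516·5087 − 1163·2257
1 = −1163·7344 + 1679·5087
So 5087·1679 ≡ 1 (mod 7344), hence d = 1679.

1679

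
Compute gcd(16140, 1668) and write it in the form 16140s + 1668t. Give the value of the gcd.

Apply Euclid's algorithm to 16140 and 1668:
16140 = 9·1668 + 1128
1668 = 1·1128 + 540
1128 = 2·540 + 48
540 = 11·48 + 12
48 = 4·12 + 0
gcd(16140, 1668) = 12.
Express as a combination:
12 = 540 − 11·48
12 = −11·1128 + 23·540
12 = 23·1668 − 34·1128
12 = −34·16140 + 329·1668
So 12 = (-34)·16140 + (329)·1668.

12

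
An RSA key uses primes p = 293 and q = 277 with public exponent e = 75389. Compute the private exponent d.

22181

φ(n) = (p−1)(q−1) = 292·276 = 80592.
Need d with 75389·d ≡ 1 (mod 80592). Apply the extended Euclidean algorithm:
80592 = 1*75389 + 5203
75389 = 14*5203 + 2547
5203 = 2*2547 + 109
2547 = 23*109 + 40
109 = 2*40 + 29
40 = 1*29 + 11
29 = 2*11 + 7
11 = 1*7 + 4
7 = 1*4 + 3
4 = 1*3 + 1
3 = 3*1 + 0
Back-substitute:
1 = 4 − 3
1 = −7 + 2·4
1 = 2·11 − 3·7
1 = −3·29 + 8·11
1 = 8·40 − 11·29
1 = −11·109 + 30·40
1 = 30·2547 − 701·109
1 = −701·5203 + 1432·2547
1 = 1432·75389 − 20749·5203
1 = −20749·80592 + 22181·75389
So 75389·22181 ≡ 1 (mod 80592), hence d = 22181.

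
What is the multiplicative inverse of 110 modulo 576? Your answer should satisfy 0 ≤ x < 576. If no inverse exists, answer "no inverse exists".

Euclidean algorithm on 576, 110:
576 = 5×110 + 26
110 = 4×26 + 6
26 = 4×6 + 2
6 = 3×2 + 0
The gcd is 2, not 1, hence no inverse exists.

no inverse exists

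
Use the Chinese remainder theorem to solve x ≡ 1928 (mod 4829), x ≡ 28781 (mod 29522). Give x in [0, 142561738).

33181987

Write x = 1928 + 4829·k. Then 4829·k ≡ 28781 − 1928 ≡ 26853 (mod 29522).
Need 4829⁻¹ mod 29522. Extended Euclid on (29522, 4829):
29522 = 6×4829 + 548
4829 = 8×548 + 445
548 = 1×445 + 103
445 = 4×103 + 33
103 = 3×33 + 4
33 = 8×4 + 1
4 = 4×1 + 0
Back-substitute:
1 = 33 − 8·4
1 = −8·103 + 25·33
1 = 25·445 − 108·103
1 = −108·548 + 133·445
1 = 133·4829 − 1172·548
1 = −1172·29522 + 7165·4829
4829⁻¹ ≡ 7165 (mod 29522), so k ≡ 7165·26853 ≡ 6871 (mod 29522).
x = 1928 + 4829·6871 = 33181987.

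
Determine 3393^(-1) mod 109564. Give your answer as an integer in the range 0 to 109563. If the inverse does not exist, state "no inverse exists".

Euclidean algorithm on 109564, 3393:
109564 = 32*3393 + 988
3393 = 3*988 + 429
988 = 2*429 + 130
429 = 3*130 + 39
130 = 3*39 + 13
39 = 3*13 + 0
Since gcd = 13 > 1, 3393 is not a unit mod 109564.

no inverse exists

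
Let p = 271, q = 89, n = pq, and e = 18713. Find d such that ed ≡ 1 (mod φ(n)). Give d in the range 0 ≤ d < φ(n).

1337

φ(n) = (p−1)(q−1) = 270·88 = 23760.
Need d with 18713·d ≡ 1 (mod 23760). Apply the extended Euclidean algorithm:
23760 = 1×18713 + 5047
18713 = 3×5047 + 3572
5047 = 1×3572 + 1475
3572 = 2×1475 + 622
1475 = 2×622 + 231
622 = 2×231 + 160
231 = 1×160 + 71
160 = 2×71 + 18
71 = 3×18 + 17
18 = 1×17 + 1
17 = 17×1 + 0
Back-substitute:
1 = 18 − 17
1 = −71 + 4·18
1 = 4·160 − 9·71
1 = −9·231 + 13·160
1 = 13·622 − 35·231
1 = −35·1475 + 83·622
1 = 83·3572 − 201·1475
1 = −201·5047 + 284·3572
1 = 284·18713 − 1053·5047
1 = −1053·23760 + 1337·18713
So 18713·1337 ≡ 1 (mod 23760), hence d = 1337.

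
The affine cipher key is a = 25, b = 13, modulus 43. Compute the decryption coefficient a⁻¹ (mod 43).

Run Euclid on (43, 25):
43 = 1*25 + 18
25 = 1*18 + 7
18 = 2*7 + 4
7 = 1*4 + 3
4 = 1*3 + 1
3 = 3*1 + 0
Since gcd(25, 43) = 1, back-substitute to write 1 as a combination:
1 = 4 − 3
1 = −7 + 2·4
1 = 2·18 − 5·7
1 = −5·25 + 7·18
1 = 7·43 − 12·25
Hence 25⁻¹ ≡ -12 ≡ 31 (mod 43).

31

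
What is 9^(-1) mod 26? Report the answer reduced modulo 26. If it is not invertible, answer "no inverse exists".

3

Run Euclid on (26, 9):
26 = 2·9 + 8
9 = 1·8 + 1
8 = 8·1 + 0
The gcd is 1. Working backward:
1 = 9 − 8
1 = −26 + 3·9
So 9·3 ≡ 1 (mod 26).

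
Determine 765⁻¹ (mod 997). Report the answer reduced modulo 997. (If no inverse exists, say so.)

159

gcd(997, 765) by repeated division:
997 = 1×765 + 232
765 = 3×232 + 69
232 = 3×69 + 25
69 = 2×25 + 19
25 = 1×19 + 6
19 = 3×6 + 1
6 = 6×1 + 0
Since gcd(765, 997) = 1, back-substitute to write 1 as a combination:
1 = 19 − 3·6
1 = −3·25 + 4·19
1 = 4·69 − 11·25
1 = −11·232 + 37·69
1 = 37·765 − 122·232
1 = −122·997 + 159·765
So 765·159 ≡ 1 (mod 997).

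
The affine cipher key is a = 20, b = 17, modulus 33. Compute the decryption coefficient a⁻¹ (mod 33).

Extended Euclidean algorithm:
33 = 1×20 + 13
20 = 1×13 + 7
13 = 1×7 + 6
7 = 1×6 + 1
6 = 6×1 + 0
Since gcd(20, 33) = 1, back-substitute to write 1 as a combination:
1 = 7 − 6
1 = −13 + 2·7
1 = 2·20 − 3·13
1 = −3·33 + 5·20
So 20·5 ≡ 1 (mod 33).

5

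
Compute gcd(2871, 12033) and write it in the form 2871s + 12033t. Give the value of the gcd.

Repeated division:
12033 = 4·2871 + 549
2871 = 5·549 + 126
549 = 4·126 + 45
126 = 2·45 + 36
45 = 1·36 + 9
36 = 4·9 + 0
gcd(2871, 12033) = 9.
Express as a combination:
9 = 45 − 36
9 = −126 + 3·45
9 = 3·549 − 13·126
9 = −13·2871 + 68·549
9 = 68·12033 − 285·2871
So 9 = (68)·12033 + (-285)·2871.

9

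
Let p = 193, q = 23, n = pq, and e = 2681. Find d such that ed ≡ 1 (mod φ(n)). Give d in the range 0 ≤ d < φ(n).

1481

φ(n) = (p−1)(q−1) = 192·22 = 4224.
Need d with 2681·d ≡ 1 (mod 4224). Apply the extended Euclidean algorithm:
4224 = 1*2681 + 1543
2681 = 1*1543 + 1138
1543 = 1*1138 + 405
1138 = 2*405 + 328
405 = 1*328 + 77
328 = 4*77 + 20
77 = 3*20 + 17
20 = 1*17 + 3
17 = 5*3 + 2
3 = 1*2 + 1
2 = 2*1 + 0
Back-substitute:
1 = 3 − 2
1 = −17 + 6·3
1 = 6·20 − 7·17
1 = −7·77 + 27·20
1 = 27·328 − 115·77
1 = −115·405 + 142·328
1 = 142·1138 − 399·405
1 = −399·1543 + 541·1138
1 = 541·2681 − 940·1543
1 = −940·4224 + 1481·2681
So 2681·1481 ≡ 1 (mod 4224), hence d = 1481.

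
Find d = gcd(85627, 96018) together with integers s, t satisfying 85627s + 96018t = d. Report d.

Euclidean algorithm:
96018 = 1·85627 + 10391
85627 = 8·10391 + 2499
10391 = 4·2499 + 395
2499 = 6·395 + 129
395 = 3·129 + 8
129 = 16·8 + 1
8 = 8·1 + 0
gcd(85627, 96018) = 1.
Working backward:
1 = 129 − 16·8
1 = −16·395 + 49·129
1 = 49·2499 − 310·395
1 = −310·10391 + 1289·2499
1 = 1289·85627 − 10622·10391
1 = −10622·96018 + 11911·85627
So 1 = (-10622)·96018 + (11911)·85627.

1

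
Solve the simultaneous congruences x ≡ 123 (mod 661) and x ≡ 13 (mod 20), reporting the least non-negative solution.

Write x = 123 + 661·k. Then 661·k ≡ 13 − 123 ≡ 10 (mod 20).
Need 661⁻¹ mod 20. Extended Euclid on (20, 1):
20 = 20·1 + 0
661⁻¹ ≡ 1 (mod 20), so k ≡ 1·10 ≡ 10 (mod 20).
x = 123 + 661·10 = 6733.

6733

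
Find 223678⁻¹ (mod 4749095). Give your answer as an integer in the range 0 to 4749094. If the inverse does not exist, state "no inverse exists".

no inverse exists

Compute gcd(223678, 4749095):
4749095 = 21·223678 + 51857
223678 = 4·51857 + 16250
51857 = 3·16250 + 3107
16250 = 5·3107 + 715
3107 = 4·715 + 247
715 = 2·247 + 221
247 = 1·221 + 26
221 = 8·26 + 13
26 = 2·13 + 0
The gcd is 13, not 1, hence no inverse exists.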